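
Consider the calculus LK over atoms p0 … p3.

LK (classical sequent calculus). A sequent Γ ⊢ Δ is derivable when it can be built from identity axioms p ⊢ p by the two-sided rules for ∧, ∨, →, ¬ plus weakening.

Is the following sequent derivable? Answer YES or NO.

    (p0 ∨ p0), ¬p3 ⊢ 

Truth-table refutation:
  v=0000: Γ:[(p0 ∨ p0)=F, ¬p3=T] Δ:[] refutes=False
  v=0001: Γ:[(p0 ∨ p0)=F, ¬p3=F] Δ:[] refutes=False
  v=0010: Γ:[(p0 ∨ p0)=F, ¬p3=T] Δ:[] refutes=False
  v=0011: Γ:[(p0 ∨ p0)=F, ¬p3=F] Δ:[] refutes=False
  v=0100: Γ:[(p0 ∨ p0)=F, ¬p3=T] Δ:[] refutes=False
  v=0101: Γ:[(p0 ∨ p0)=F, ¬p3=F] Δ:[] refutes=False
  v=0110: Γ:[(p0 ∨ p0)=F, ¬p3=T] Δ:[] refutes=False
  v=0111: Γ:[(p0 ∨ p0)=F, ¬p3=F] Δ:[] refutes=False
  v=1000: Γ:[(p0 ∨ p0)=T, ¬p3=T] Δ:[] refutes=True  ← countermodel

Result: NO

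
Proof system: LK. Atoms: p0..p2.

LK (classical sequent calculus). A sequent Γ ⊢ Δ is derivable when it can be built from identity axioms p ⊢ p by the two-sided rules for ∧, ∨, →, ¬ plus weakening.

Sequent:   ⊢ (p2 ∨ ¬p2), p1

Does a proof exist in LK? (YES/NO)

Derivation (root first):
[WR]  ⊢ (p2 ∨ ¬p2), p1
  [∨R]  ⊢ (p2 ∨ ¬p2)
    [¬R]  ⊢ p2, ¬p2
      [Ax] p2 ⊢ p2

Result: YES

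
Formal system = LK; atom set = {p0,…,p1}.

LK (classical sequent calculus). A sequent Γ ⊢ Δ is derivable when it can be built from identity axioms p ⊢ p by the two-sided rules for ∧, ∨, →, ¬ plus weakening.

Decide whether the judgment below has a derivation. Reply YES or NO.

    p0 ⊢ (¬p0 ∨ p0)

Derivation (root first):
[∨R] p0 ⊢ (¬p0 ∨ p0)
  [¬R] p0 ⊢ p0, ¬p0
    [WL] p0, p0 ⊢ p0
      [Ax] p0 ⊢ p0

Result: YES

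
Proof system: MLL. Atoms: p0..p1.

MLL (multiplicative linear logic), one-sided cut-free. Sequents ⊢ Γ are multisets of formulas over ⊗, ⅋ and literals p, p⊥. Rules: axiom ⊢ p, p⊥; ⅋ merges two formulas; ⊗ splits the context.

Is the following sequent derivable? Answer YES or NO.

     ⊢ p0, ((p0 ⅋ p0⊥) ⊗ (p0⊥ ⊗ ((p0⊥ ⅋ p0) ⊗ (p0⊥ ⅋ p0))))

Derivation (root first):
[⊗]  ⊢ p0, ((p0 ⅋ p0⊥) ⊗ (p0⊥ ⊗ ((p0⊥ ⅋ p0) ⊗ (p0⊥ ⅋ p0))))
  [⅋]  ⊢ (p0 ⅋ p0⊥)
    [Ax]  ⊢ p0, p0⊥
  [⊗]  ⊢ p0, (p0⊥ ⊗ ((p0⊥ ⅋ p0) ⊗ (p0⊥ ⅋ p0)))
    [Ax]  ⊢ p0, p0⊥
    [⊗]  ⊢ ((p0⊥ ⅋ p0) ⊗ (p0⊥ ⅋ p0))
      [⅋]  ⊢ (p0⊥ ⅋ p0)
        [Ax]  ⊢ p0, p0⊥
      [⅋]  ⊢ (p0⊥ ⅋ p0)
        [Ax]  ⊢ p0, p0⊥

Result: YES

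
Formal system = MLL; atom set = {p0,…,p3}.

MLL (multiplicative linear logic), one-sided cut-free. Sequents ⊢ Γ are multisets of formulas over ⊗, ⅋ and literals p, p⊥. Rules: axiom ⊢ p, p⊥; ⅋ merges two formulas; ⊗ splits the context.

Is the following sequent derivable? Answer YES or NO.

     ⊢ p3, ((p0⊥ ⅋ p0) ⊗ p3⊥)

Proof tree:
[⊗]  ⊢ p3, ((p0⊥ ⅋ p0) ⊗ p3⊥)
  [⅋]  ⊢ (p0⊥ ⅋ p0)
    [Ax]  ⊢ p0, p0⊥
  [Ax]  ⊢ p3, p3⊥

Result: YES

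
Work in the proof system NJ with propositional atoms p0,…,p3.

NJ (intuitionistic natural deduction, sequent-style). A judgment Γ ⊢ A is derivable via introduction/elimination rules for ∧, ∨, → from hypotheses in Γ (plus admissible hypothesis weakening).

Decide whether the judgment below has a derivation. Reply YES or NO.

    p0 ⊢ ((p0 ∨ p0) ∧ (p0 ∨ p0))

Derivation (root first):
[∧I] p0 ⊢ ((p0 ∨ p0) ∧ (p0 ∨ p0))
  [∨I₁] p0 ⊢ (p0 ∨ p0)
    [Ax] p0 ⊢ p0
  [∨I₁] p0 ⊢ (p0 ∨ p0)
    [Ax] p0 ⊢ p0

Result: YES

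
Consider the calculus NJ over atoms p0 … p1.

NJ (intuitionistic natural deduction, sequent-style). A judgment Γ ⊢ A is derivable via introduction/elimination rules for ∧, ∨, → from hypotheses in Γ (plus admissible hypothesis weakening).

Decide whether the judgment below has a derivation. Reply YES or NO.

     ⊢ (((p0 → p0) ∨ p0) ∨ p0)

Derivation trace:
[∨I₁]  ⊢ (((p0 → p0) ∨ p0) ∨ p0)
  [∨I₁]  ⊢ ((p0 → p0) ∨ p0)
    [→I]  ⊢ (p0 → p0)
      [Ax] p0 ⊢ p0

Result: YES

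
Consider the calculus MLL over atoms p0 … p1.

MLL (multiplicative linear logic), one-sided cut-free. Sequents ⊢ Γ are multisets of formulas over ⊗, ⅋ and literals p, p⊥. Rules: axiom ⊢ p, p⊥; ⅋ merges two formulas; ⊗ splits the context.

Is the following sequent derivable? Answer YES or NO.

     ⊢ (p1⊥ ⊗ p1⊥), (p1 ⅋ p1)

Proof tree:
[⅋]  ⊢ (p1⊥ ⊗ p1⊥), (p1 ⅋ p1)
  [⊗]  ⊢ p1, p1, (p1⊥ ⊗ p1⊥)
    [Ax]  ⊢ p1, p1⊥
    [Ax]  ⊢ p1, p1⊥

Result: YES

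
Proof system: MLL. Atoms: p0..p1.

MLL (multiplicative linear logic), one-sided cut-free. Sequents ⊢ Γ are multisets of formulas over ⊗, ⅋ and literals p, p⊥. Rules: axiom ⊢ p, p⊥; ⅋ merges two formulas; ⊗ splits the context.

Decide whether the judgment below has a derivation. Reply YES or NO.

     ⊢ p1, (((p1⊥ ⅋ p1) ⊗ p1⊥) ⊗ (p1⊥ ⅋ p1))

Derivation (root first):
[⊗]  ⊢ p1, (((p1⊥ ⅋ p1) ⊗ p1⊥) ⊗ (p1⊥ ⅋ p1))
  [⊗]  ⊢ p1, ((p1⊥ ⅋ p1) ⊗ p1⊥)
    [⅋]  ⊢ (p1⊥ ⅋ p1)
      [Ax]  ⊢ p1, p1⊥
    [Ax]  ⊢ p1, p1⊥
  [⅋]  ⊢ (p1⊥ ⅋ p1)
    [Ax]  ⊢ p1, p1⊥

Result: YES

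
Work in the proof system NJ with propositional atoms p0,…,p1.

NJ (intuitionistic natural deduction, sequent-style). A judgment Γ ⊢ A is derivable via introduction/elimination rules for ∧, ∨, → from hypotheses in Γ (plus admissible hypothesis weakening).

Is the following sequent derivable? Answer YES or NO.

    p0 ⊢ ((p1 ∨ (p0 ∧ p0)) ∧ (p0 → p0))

Derivation trace:
[∧I] p0 ⊢ ((p1 ∨ (p0 ∧ p0)) ∧ (p0 → p0))
  [∨I₂] p0 ⊢ (p1 ∨ (p0 ∧ p0))
    [∧I] p0 ⊢ (p0 ∧ p0)
      [Ax] p0 ⊢ p0
      [Ax] p0 ⊢ p0
  [→I]  ⊢ (p0 → p0)
    [Ax] p0 ⊢ p0

Result: YES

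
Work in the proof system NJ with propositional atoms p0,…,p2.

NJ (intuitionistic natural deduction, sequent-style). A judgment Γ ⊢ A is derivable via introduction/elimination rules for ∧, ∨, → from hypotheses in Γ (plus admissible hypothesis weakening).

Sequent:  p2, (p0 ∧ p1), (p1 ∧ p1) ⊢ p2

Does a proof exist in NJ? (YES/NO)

Derivation trace:
[Wk] p2, (p0 ∧ p1), (p1 ∧ p1) ⊢ p2
  [Wk] p2, (p0 ∧ p1) ⊢ p2
    [Ax] p2 ⊢ p2

Result: YES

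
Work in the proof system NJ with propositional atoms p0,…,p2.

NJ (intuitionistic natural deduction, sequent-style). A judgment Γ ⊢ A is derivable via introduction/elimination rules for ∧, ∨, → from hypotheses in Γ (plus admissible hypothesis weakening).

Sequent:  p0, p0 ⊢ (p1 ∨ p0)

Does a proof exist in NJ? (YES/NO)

Derivation trace:
[∨I₂] p0, p0 ⊢ (p1 ∨ p0)
  [Wk] p0, p0 ⊢ p0
    [Ax] p0 ⊢ p0

Result: YES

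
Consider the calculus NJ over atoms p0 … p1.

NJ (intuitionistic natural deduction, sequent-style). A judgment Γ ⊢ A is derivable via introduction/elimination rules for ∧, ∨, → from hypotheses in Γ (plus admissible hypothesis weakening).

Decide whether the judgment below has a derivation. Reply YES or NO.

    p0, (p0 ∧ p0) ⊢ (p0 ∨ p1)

Derivation (root first):
[Wk] p0, (p0 ∧ p0) ⊢ (p0 ∨ p1)
  [∨I₁] p0 ⊢ (p0 ∨ p1)
    [Ax] p0 ⊢ p0

Result: YES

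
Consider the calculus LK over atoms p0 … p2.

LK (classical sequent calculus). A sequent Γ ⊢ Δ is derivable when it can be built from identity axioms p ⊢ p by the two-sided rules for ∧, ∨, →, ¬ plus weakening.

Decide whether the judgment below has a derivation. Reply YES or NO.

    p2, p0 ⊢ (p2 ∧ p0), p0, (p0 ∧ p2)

Derivation (root first):
[∧R] p2, p0 ⊢ (p2 ∧ p0), p0, (p0 ∧ p2)
  [WR] p2, p0 ⊢ (p2 ∧ p0), p0, p0
    [WR] p2, p0 ⊢ (p2 ∧ p0), p0
      [∧R] p2, p0 ⊢ (p2 ∧ p0)
        [Ax] p2 ⊢ p2
        [Ax] p0 ⊢ p0
  [WR] p2, p0 ⊢ (p2 ∧ p0), p2
    [∧R] p2, p0 ⊢ (p2 ∧ p0)
      [Ax] p2 ⊢ p2
      [Ax] p0 ⊢ p0

Result: YES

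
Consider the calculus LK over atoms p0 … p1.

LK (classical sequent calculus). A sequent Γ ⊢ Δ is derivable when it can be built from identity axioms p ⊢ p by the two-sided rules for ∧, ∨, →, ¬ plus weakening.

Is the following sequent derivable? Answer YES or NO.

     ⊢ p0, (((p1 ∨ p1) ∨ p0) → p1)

Proof tree:
[→R]  ⊢ p0, (((p1 ∨ p1) ∨ p0) → p1)
  [∨L] ((p1 ∨ p1) ∨ p0) ⊢ p1, p0
    [WR] (p1 ∨ p1) ⊢ p1, p0
      [∨L] (p1 ∨ p1) ⊢ p1
        [Ax] p1 ⊢ p1
        [Ax] p1 ⊢ p1
    [WR] p0 ⊢ p0, p0
      [Ax] p0 ⊢ p0

Result: YES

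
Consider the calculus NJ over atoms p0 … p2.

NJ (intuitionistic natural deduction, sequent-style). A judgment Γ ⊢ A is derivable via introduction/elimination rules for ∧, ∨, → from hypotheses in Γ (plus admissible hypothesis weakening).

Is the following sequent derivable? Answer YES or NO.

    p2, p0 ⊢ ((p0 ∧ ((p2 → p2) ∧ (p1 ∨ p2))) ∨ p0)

Derivation trace:
[∨I₁] p2, p0 ⊢ ((p0 ∧ ((p2 → p2) ∧ (p1 ∨ p2))) ∨ p0)
  [∧I] p2, p0 ⊢ (p0 ∧ ((p2 → p2) ∧ (p1 ∨ p2)))
    [Ax] p0 ⊢ p0
    [∧I] p2 ⊢ ((p2 → p2) ∧ (p1 ∨ p2))
      [→I]  ⊢ (p2 → p2)
        [Ax] p2 ⊢ p2
      [∨I₂] p2 ⊢ (p1 ∨ p2)
        [Ax] p2 ⊢ p2

Result: YES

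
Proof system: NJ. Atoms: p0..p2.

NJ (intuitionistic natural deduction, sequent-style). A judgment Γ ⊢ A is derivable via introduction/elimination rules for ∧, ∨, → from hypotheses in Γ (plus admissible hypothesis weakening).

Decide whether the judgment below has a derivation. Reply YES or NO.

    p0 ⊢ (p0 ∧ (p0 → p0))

Derivation (root first):
[∧I] p0 ⊢ (p0 ∧ (p0 → p0))
  [Ax] p0 ⊢ p0
  [→I]  ⊢ (p0 → p0)
    [Ax] p0 ⊢ p0

Result: YES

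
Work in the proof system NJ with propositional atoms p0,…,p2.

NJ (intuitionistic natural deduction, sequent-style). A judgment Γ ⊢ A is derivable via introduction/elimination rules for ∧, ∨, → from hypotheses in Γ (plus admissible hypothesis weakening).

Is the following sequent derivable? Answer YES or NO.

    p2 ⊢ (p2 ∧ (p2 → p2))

Derivation trace:
[∧I] p2 ⊢ (p2 ∧ (p2 → p2))
  [Ax] p2 ⊢ p2
  [→I]  ⊢ (p2 → p2)
    [Ax] p2 ⊢ p2

Result: YES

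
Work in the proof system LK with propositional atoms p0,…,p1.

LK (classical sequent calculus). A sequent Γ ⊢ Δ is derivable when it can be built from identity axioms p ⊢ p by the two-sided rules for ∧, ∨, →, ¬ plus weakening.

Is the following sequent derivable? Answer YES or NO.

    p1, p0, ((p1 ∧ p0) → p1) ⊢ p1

Proof tree:
[→L] p1, p0, ((p1 ∧ p0) → p1) ⊢ p1
  [∧R] p1, p0 ⊢ (p1 ∧ p0)
    [Ax] p1 ⊢ p1
    [Ax] p0 ⊢ p0
  [Ax] p1 ⊢ p1

Result: YES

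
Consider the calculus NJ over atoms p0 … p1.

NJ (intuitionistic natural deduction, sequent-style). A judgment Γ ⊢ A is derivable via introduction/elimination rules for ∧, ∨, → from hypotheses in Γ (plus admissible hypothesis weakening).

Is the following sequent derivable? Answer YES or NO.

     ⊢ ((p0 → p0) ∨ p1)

Derivation (root first):
[∨I₁]  ⊢ ((p0 → p0) ∨ p1)
  [→I]  ⊢ (p0 → p0)
    [Ax] p0 ⊢ p0

Result: YES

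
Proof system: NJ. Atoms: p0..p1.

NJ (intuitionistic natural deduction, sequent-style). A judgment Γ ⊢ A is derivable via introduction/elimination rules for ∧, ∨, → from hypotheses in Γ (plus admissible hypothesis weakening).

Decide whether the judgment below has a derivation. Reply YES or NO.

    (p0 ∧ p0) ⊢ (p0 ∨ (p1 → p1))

Proof tree:
[∨I₂] (p0 ∧ p0) ⊢ (p0 ∨ (p1 → p1))
  [Wk] (p0 ∧ p0) ⊢ (p1 → p1)
    [→I]  ⊢ (p1 → p1)
      [Ax] p1 ⊢ p1

Result: YES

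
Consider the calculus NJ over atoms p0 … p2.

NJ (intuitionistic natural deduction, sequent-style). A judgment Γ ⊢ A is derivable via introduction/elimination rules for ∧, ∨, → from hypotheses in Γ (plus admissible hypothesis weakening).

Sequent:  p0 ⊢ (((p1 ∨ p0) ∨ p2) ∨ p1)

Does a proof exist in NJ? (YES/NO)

Derivation (root first):
[∨I₁] p0 ⊢ (((p1 ∨ p0) ∨ p2) ∨ p1)
  [∨I₁] p0 ⊢ ((p1 ∨ p0) ∨ p2)
    [∨I₂] p0 ⊢ (p1 ∨ p0)
      [Ax] p0 ⊢ p0

Result: YES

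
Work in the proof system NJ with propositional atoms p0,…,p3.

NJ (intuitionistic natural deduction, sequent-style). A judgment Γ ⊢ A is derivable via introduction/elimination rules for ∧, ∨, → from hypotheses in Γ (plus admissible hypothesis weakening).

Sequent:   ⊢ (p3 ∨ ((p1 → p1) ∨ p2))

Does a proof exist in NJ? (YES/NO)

Derivation (root first):
[∨I₂]  ⊢ (p3 ∨ ((p1 → p1) ∨ p2))
  [∨I₁]  ⊢ ((p1 → p1) ∨ p2)
    [→I]  ⊢ (p1 → p1)
      [Ax] p1 ⊢ p1

Result: YES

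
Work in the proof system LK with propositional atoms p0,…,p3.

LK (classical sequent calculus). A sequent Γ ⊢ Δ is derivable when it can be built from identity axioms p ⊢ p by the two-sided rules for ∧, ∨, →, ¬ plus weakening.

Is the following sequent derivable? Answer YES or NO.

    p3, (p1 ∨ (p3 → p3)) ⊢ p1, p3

Derivation (root first):
[∨L] p3, (p1 ∨ (p3 → p3)) ⊢ p1, p3
  [Ax] p1 ⊢ p1
  [→L] p3, (p3 → p3) ⊢ p3
    [Ax] p3 ⊢ p3
    [Ax] p3 ⊢ p3

Result: YES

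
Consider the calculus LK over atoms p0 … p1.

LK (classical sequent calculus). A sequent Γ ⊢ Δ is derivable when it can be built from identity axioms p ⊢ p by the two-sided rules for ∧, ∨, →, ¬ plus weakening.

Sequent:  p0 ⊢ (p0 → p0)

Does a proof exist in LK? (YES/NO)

Derivation (root first):
[→R] p0 ⊢ (p0 → p0)
  [WL] p0, p0 ⊢ p0
    [Ax] p0 ⊢ p0

Result: YES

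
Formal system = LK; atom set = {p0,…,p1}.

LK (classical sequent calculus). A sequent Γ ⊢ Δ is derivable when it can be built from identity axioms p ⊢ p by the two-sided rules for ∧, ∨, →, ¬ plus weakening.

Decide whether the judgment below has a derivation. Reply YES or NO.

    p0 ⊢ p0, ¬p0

Derivation (root first):
[WL] p0 ⊢ p0, ¬p0
  [¬R]  ⊢ p0, ¬p0
    [Ax] p0 ⊢ p0

Result: YES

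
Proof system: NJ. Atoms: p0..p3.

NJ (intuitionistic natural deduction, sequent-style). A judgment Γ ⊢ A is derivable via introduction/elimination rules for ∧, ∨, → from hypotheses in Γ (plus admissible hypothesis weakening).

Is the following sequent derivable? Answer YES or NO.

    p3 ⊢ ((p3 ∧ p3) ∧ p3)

Proof tree:
[∧I] p3 ⊢ ((p3 ∧ p3) ∧ p3)
  [∧I] p3 ⊢ (p3 ∧ p3)
    [Ax] p3 ⊢ p3
    [Ax] p3 ⊢ p3
  [Ax] p3 ⊢ p3

Result: YES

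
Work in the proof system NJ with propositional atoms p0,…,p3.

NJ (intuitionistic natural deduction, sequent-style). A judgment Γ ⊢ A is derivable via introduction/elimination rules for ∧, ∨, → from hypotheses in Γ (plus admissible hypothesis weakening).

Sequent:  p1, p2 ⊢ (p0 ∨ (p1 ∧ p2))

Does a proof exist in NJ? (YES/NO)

Derivation trace:
[∨I₂] p1, p2 ⊢ (p0 ∨ (p1 ∧ p2))
  [∧I] p1, p2 ⊢ (p1 ∧ p2)
    [Ax] p1 ⊢ p1
    [Ax] p2 ⊢ p2

Result: YES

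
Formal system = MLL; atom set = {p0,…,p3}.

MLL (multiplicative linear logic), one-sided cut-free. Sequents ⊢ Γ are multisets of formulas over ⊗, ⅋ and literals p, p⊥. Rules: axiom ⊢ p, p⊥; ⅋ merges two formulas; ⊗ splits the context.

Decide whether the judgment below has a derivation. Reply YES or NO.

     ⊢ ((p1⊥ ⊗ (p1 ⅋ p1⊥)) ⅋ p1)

Derivation (root first):
[⅋]  ⊢ ((p1⊥ ⊗ (p1 ⅋ p1⊥)) ⅋ p1)
  [⊗]  ⊢ p1, (p1⊥ ⊗ (p1 ⅋ p1⊥))
    [Ax]  ⊢ p1, p1⊥
    [⅋]  ⊢ (p1 ⅋ p1⊥)
      [Ax]  ⊢ p1, p1⊥

Result: YES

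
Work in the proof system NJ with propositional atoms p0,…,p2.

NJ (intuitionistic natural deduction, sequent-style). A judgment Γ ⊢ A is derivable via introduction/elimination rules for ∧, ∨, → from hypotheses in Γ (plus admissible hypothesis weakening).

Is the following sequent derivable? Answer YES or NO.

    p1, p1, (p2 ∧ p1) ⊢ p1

Proof tree:
[Wk] p1, p1, (p2 ∧ p1) ⊢ p1
  [Wk] p1, p1 ⊢ p1
    [Ax] p1 ⊢ p1

Result: YES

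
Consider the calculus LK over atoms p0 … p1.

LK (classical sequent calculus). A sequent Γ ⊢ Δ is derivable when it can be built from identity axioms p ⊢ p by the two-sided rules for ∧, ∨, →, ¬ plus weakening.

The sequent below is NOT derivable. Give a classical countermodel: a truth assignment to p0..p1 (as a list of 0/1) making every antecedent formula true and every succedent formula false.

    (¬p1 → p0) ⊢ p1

Search for a countermodel by truth-table:
  v=00: Γ:[(¬p1 → p0)=F] Δ:[p1=F] refutes=False
  v=01: Γ:[(¬p1 → p0)=T] Δ:[p1=T] refutes=False
  v=10: Γ:[(¬p1 → p0)=T] Δ:[p1=F] refutes=True  ← countermodel

Result: [1, 0]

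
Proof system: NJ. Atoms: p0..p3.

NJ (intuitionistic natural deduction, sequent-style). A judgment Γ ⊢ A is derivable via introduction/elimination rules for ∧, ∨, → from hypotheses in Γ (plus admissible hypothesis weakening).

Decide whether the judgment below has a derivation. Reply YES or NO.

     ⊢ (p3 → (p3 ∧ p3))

Derivation (root first):
[→I]  ⊢ (p3 → (p3 ∧ p3))
  [∧I] p3 ⊢ (p3 ∧ p3)
    [Ax] p3 ⊢ p3
    [Ax] p3 ⊢ p3

Result: YES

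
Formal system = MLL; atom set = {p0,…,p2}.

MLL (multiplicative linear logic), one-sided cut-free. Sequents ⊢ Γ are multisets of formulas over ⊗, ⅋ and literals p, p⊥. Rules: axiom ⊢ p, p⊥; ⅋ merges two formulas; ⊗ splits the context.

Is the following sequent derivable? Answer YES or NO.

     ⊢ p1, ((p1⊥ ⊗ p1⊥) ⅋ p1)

Derivation trace:
[⅋]  ⊢ p1, ((p1⊥ ⊗ p1⊥) ⅋ p1)
  [⊗]  ⊢ p1, p1, (p1⊥ ⊗ p1⊥)
    [Ax]  ⊢ p1, p1⊥
    [Ax]  ⊢ p1, p1⊥

Result: YES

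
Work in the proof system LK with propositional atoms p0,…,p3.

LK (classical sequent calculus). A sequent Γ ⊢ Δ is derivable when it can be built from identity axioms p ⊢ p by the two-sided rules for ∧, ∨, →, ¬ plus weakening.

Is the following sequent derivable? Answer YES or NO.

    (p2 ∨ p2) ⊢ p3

Enumerate valuations to refute Γ ⊢ Δ:
  v=0000: Γ:[(p2 ∨ p2)=F] Δ:[p3=F] refutes=False
  v=0001: Γ:[(p2 ∨ p2)=F] Δ:[p3=T] refutes=False
  v=0010: Γ:[(p2 ∨ p2)=T] Δ:[p3=F] refutes=True  ← countermodel

Result: NO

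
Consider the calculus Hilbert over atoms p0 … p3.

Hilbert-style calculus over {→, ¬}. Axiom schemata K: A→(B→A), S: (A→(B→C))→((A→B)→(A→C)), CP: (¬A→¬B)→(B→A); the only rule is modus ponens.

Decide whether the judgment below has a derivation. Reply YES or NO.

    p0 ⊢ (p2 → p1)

Search for a countermodel by truth-table:
  v=0000: Γ:[p0=F] Δ:[(p2 → p1)=T] refutes=False
  v=0001: Γ:[p0=F] Δ:[(p2 → p1)=T] refutes=False
  v=0010: Γ:[p0=F] Δ:[(p2 → p1)=F] refutes=False
  v=0011: Γ:[p0=F] Δ:[(p2 → p1)=F] refutes=False
  v=0100: Γ:[p0=F] Δ:[(p2 → p1)=T] refutes=False
  v=0101: Γ:[p0=F] Δ:[(p2 → p1)=T] refutes=False
  v=0110: Γ:[p0=F] Δ:[(p2 → p1)=T] refutes=False
  v=0111: Γ:[p0=F] Δ:[(p2 → p1)=T] refutes=False
  v=1000: Γ:[p0=T] Δ:[(p2 → p1)=T] refutes=False
  v=1001: Γ:[p0=T] Δ:[(p2 → p1)=T] refutes=False
  v=1010: Γ:[p0=T] Δ:[(p2 → p1)=F] refutes=True  ← countermodel

Result: NO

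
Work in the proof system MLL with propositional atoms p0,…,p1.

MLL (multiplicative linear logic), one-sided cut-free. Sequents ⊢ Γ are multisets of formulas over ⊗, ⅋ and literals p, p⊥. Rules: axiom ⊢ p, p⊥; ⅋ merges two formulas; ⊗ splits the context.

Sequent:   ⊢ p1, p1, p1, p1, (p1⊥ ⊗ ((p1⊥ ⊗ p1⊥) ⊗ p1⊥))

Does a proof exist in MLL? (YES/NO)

Proof tree:
[⊗]  ⊢ p1, p1, p1, p1, (p1⊥ ⊗ ((p1⊥ ⊗ p1⊥) ⊗ p1⊥))
  [Ax]  ⊢ p1, p1⊥
  [⊗]  ⊢ p1, p1, p1, ((p1⊥ ⊗ p1⊥) ⊗ p1⊥)
    [⊗]  ⊢ p1, p1, (p1⊥ ⊗ p1⊥)
      [Ax]  ⊢ p1, p1⊥
      [Ax]  ⊢ p1, p1⊥
    [Ax]  ⊢ p1, p1⊥

Result: YES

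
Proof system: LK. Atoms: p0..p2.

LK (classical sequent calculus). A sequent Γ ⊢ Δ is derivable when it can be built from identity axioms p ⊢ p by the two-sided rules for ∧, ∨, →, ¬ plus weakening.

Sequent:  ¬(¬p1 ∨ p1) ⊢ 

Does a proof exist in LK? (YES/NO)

Derivation trace:
[¬L] ¬(¬p1 ∨ p1) ⊢ 
  [∨R]  ⊢ (¬p1 ∨ p1)
    [¬R]  ⊢ p1, ¬p1
      [Ax] p1 ⊢ p1

Result: YES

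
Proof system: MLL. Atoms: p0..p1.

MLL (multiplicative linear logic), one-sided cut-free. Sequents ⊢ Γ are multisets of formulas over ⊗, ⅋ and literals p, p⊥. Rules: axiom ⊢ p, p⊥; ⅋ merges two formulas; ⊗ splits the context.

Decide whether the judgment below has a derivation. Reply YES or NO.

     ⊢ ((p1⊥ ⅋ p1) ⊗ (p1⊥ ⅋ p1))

Proof tree:
[⊗]  ⊢ ((p1⊥ ⅋ p1) ⊗ (p1⊥ ⅋ p1))
  [⅋]  ⊢ (p1⊥ ⅋ p1)
    [Ax]  ⊢ p1, p1⊥
  [⅋]  ⊢ (p1⊥ ⅋ p1)
    [Ax]  ⊢ p1, p1⊥

Result: YES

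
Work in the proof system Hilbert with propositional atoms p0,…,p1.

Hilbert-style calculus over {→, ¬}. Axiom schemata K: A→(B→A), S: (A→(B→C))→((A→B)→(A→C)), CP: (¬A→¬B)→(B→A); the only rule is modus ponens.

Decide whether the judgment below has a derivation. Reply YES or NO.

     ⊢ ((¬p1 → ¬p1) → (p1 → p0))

Search for a countermodel by truth-table:
  v=00: Γ:[] Δ:[((¬p1 → ¬p1) → (p1 → p0))=T] refutes=False
  v=01: Γ:[] Δ:[((¬p1 → ¬p1) → (p1 → p0))=F] refutes=True  ← countermodel

Result: NO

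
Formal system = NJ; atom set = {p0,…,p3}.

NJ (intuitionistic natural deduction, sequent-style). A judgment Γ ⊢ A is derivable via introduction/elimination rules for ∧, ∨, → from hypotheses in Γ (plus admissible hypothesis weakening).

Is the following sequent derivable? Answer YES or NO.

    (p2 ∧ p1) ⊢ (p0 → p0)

Derivation (root first):
[Wk] (p2 ∧ p1) ⊢ (p0 → p0)
  [→I]  ⊢ (p0 → p0)
    [Ax] p0 ⊢ p0

Result: YES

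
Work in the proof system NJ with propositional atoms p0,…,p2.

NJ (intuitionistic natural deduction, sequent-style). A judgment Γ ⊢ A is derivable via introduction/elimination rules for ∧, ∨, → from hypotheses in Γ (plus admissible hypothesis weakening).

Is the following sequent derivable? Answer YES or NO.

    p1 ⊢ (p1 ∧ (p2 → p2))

Proof tree:
[∧I] p1 ⊢ (p1 ∧ (p2 → p2))
  [Wk] p1, p1 ⊢ p1
    [Ax] p1 ⊢ p1
  [→I]  ⊢ (p2 → p2)
    [Ax] p2 ⊢ p2

Result: YES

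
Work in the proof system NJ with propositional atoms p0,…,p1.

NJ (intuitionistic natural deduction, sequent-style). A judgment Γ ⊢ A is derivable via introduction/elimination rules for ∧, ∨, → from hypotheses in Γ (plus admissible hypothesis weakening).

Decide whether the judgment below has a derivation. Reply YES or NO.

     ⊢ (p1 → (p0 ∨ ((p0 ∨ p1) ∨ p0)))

Proof tree:
[→I]  ⊢ (p1 → (p0 ∨ ((p0 ∨ p1) ∨ p0)))
  [∨I₂] p1 ⊢ (p0 ∨ ((p0 ∨ p1) ∨ p0))
    [∨I₁] p1 ⊢ ((p0 ∨ p1) ∨ p0)
      [∨I₂] p1 ⊢ (p0 ∨ p1)
        [Ax] p1 ⊢ p1

Result: YES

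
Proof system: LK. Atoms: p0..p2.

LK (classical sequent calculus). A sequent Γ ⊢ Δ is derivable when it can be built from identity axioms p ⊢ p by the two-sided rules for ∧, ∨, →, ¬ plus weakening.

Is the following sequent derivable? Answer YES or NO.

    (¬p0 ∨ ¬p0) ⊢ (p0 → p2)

Proof tree:
[→R] (¬p0 ∨ ¬p0) ⊢ (p0 → p2)
  [WR] p0, (¬p0 ∨ ¬p0) ⊢ p2
    [∨L] p0, (¬p0 ∨ ¬p0) ⊢ 
      [¬L] p0, ¬p0 ⊢ 
        [Ax] p0 ⊢ p0
      [¬L] p0, ¬p0 ⊢ 
        [Ax] p0 ⊢ p0

Result: YES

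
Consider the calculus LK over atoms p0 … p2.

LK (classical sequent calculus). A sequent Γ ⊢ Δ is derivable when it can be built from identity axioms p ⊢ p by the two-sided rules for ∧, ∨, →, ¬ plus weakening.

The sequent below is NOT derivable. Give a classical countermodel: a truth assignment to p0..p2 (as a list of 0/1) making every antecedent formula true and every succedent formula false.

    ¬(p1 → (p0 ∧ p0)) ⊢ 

Enumerate valuations to refute Γ ⊢ Δ:
  v=000: Γ:[¬(p1 → (p0 ∧ p0))=F] Δ:[] refutes=False
  v=001: Γ:[¬(p1 → (p0 ∧ p0))=F] Δ:[] refutes=False
  v=010: Γ:[¬(p1 → (p0 ∧ p0))=T] Δ:[] refutes=True  ← countermodel

Result: [0, 1, 0]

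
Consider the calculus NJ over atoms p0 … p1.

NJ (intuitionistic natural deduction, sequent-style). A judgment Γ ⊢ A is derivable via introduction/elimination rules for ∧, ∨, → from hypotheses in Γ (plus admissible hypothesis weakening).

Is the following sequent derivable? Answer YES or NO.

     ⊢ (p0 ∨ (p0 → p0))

Derivation (root first):
[∨I₂]  ⊢ (p0 ∨ (p0 → p0))
  [→I]  ⊢ (p0 → p0)
    [Ax] p0 ⊢ p0

Result: YES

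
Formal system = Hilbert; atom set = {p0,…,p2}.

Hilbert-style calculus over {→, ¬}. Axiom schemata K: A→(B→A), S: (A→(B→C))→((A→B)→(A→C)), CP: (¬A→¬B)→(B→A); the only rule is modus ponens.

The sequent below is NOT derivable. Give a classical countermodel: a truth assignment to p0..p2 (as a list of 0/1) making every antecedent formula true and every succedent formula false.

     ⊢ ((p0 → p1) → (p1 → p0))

Enumerate valuations to refute Γ ⊢ Δ:
  v=000: Γ:[] Δ:[((p0 → p1) → (p1 → p0))=T] refutes=False
  v=001: Γ:[] Δ:[((p0 → p1) → (p1 → p0))=T] refutes=False
  v=010: Γ:[] Δ:[((p0 → p1) → (p1 → p0))=F] refutes=True  ← countermodel

Result: [0, 1, 0]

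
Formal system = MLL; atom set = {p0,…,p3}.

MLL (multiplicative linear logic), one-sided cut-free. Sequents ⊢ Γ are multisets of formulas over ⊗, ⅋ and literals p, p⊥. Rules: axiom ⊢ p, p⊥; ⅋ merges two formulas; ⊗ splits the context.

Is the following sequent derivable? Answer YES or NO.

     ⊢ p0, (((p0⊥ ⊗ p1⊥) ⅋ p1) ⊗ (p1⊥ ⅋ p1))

Proof tree:
[⊗]  ⊢ p0, (((p0⊥ ⊗ p1⊥) ⅋ p1) ⊗ (p1⊥ ⅋ p1))
  [⅋]  ⊢ p0, ((p0⊥ ⊗ p1⊥) ⅋ p1)
    [⊗]  ⊢ p0, p1, (p0⊥ ⊗ p1⊥)
      [Ax]  ⊢ p0, p0⊥
      [Ax]  ⊢ p1, p1⊥
  [⅋]  ⊢ (p1⊥ ⅋ p1)
    [Ax]  ⊢ p1, p1⊥

Result: YES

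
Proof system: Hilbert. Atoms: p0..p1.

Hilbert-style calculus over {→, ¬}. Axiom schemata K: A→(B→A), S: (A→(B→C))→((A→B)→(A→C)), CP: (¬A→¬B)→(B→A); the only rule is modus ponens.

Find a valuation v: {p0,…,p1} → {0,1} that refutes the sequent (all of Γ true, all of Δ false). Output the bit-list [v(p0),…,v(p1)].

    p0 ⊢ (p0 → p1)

Search for a countermodel by truth-table:
  v=00: Γ:[p0=F] Δ:[(p0 → p1)=T] refutes=False
  v=01: Γ:[p0=F] Δ:[(p0 → p1)=T] refutes=False
  v=10: Γ:[p0=T] Δ:[(p0 → p1)=F] refutes=True  ← countermodel

Result: [1, 0]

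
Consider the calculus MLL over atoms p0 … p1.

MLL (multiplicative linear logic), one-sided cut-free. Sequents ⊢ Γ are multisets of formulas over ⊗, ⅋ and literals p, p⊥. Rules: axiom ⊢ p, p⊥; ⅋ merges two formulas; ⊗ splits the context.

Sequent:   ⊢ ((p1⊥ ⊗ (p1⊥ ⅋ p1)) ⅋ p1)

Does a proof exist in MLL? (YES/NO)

Proof tree:
[⅋]  ⊢ ((p1⊥ ⊗ (p1⊥ ⅋ p1)) ⅋ p1)
  [⊗]  ⊢ p1, (p1⊥ ⊗ (p1⊥ ⅋ p1))
    [Ax]  ⊢ p1, p1⊥
    [⅋]  ⊢ (p1⊥ ⅋ p1)
      [Ax]  ⊢ p1, p1⊥

Result: YES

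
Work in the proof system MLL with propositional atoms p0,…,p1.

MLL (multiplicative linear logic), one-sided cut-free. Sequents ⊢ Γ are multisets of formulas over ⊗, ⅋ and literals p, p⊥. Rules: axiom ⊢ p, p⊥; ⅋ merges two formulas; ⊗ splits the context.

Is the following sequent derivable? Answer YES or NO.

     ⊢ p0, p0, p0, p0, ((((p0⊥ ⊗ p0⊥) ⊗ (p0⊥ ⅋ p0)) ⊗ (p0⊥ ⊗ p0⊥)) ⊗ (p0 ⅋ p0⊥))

Derivation trace:
[⊗]  ⊢ p0, p0, p0, p0, ((((p0⊥ ⊗ p0⊥) ⊗ (p0⊥ ⅋ p0)) ⊗ (p0⊥ ⊗ p0⊥)) ⊗ (p0 ⅋ p0⊥))
  [⊗]  ⊢ p0, p0, p0, p0, (((p0⊥ ⊗ p0⊥) ⊗ (p0⊥ ⅋ p0)) ⊗ (p0⊥ ⊗ p0⊥))
    [⊗]  ⊢ p0, p0, ((p0⊥ ⊗ p0⊥) ⊗ (p0⊥ ⅋ p0))
      [⊗]  ⊢ p0, p0, (p0⊥ ⊗ p0⊥)
        [Ax]  ⊢ p0, p0⊥
        [Ax]  ⊢ p0, p0⊥
      [⅋]  ⊢ (p0⊥ ⅋ p0)
        [Ax]  ⊢ p0, p0⊥
    [⊗]  ⊢ p0, p0, (p0⊥ ⊗ p0⊥)
      [Ax]  ⊢ p0, p0⊥
      [Ax]  ⊢ p0, p0⊥
  [⅋]  ⊢ (p0 ⅋ p0⊥)
    [Ax]  ⊢ p0, p0⊥

Result: YES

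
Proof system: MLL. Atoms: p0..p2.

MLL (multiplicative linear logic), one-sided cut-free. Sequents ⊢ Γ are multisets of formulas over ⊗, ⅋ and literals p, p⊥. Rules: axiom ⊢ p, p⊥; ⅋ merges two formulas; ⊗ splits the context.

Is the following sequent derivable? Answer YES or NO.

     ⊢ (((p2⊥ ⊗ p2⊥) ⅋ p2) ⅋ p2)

Proof tree:
[⅋]  ⊢ (((p2⊥ ⊗ p2⊥) ⅋ p2) ⅋ p2)
  [⅋]  ⊢ p2, ((p2⊥ ⊗ p2⊥) ⅋ p2)
    [⊗]  ⊢ p2, p2, (p2⊥ ⊗ p2⊥)
      [Ax]  ⊢ p2, p2⊥
      [Ax]  ⊢ p2, p2⊥

Result: YES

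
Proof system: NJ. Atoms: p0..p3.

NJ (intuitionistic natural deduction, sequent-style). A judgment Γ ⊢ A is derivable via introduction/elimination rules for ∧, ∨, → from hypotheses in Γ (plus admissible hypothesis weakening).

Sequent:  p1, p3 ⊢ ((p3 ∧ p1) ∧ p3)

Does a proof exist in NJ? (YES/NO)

Derivation (root first):
[∧I] p1, p3 ⊢ ((p3 ∧ p1) ∧ p3)
  [∧I] p1, p3 ⊢ (p3 ∧ p1)
    [Ax] p3 ⊢ p3
    [Ax] p1 ⊢ p1
  [Ax] p3 ⊢ p3

Result: YES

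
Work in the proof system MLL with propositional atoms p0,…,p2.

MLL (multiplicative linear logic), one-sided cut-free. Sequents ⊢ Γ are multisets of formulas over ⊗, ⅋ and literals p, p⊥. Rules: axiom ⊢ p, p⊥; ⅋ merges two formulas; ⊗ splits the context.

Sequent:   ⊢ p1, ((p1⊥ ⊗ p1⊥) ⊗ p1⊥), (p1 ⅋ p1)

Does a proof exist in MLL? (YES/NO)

Proof tree:
[⅋]  ⊢ p1, ((p1⊥ ⊗ p1⊥) ⊗ p1⊥), (p1 ⅋ p1)
  [⊗]  ⊢ p1, p1, p1, ((p1⊥ ⊗ p1⊥) ⊗ p1⊥)
    [⊗]  ⊢ p1, p1, (p1⊥ ⊗ p1⊥)
      [Ax]  ⊢ p1, p1⊥
      [Ax]  ⊢ p1, p1⊥
    [Ax]  ⊢ p1, p1⊥

Result: YES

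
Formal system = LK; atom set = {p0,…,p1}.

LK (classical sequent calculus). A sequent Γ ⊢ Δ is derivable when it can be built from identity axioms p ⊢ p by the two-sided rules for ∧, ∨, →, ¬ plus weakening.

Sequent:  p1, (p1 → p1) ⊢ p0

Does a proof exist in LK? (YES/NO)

Truth-table refutation:
  v=00: Γ:[p1=F, (p1 → p1)=T] Δ:[p0=F] refutes=False
  v=01: Γ:[p1=T, (p1 → p1)=T] Δ:[p0=F] refutes=True  ← countermodel

Result: NO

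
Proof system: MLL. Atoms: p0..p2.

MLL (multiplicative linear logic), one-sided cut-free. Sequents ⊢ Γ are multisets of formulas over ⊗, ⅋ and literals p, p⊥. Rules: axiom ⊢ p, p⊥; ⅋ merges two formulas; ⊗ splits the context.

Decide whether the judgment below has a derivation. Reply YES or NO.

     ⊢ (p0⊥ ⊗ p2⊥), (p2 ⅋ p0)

Proof tree:
[⅋]  ⊢ (p0⊥ ⊗ p2⊥), (p2 ⅋ p0)
  [⊗]  ⊢ p0, p2, (p0⊥ ⊗ p2⊥)
    [Ax]  ⊢ p0, p0⊥
    [Ax]  ⊢ p2, p2⊥

Result: YES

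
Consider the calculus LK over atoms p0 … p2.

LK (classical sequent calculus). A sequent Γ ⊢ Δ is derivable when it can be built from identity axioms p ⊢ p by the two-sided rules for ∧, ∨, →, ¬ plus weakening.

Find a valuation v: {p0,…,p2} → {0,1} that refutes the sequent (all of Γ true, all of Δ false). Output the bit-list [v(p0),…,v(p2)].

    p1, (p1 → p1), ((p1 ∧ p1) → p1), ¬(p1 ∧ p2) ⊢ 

Truth-table refutation:
  v=000: Γ:[p1=F, (p1 → p1)=T, ((p1 ∧ p1) → p1)=T, ¬(p1 ∧ p2)=T] Δ:[] refutes=False
  v=001: Γ:[p1=F, (p1 → p1)=T, ((p1 ∧ p1) → p1)=T, ¬(p1 ∧ p2)=T] Δ:[] refutes=False
  v=010: Γ:[p1=T, (p1 → p1)=T, ((p1 ∧ p1) → p1)=T, ¬(p1 ∧ p2)=T] Δ:[] refutes=True  ← countermodel

Result: [0, 1, 0]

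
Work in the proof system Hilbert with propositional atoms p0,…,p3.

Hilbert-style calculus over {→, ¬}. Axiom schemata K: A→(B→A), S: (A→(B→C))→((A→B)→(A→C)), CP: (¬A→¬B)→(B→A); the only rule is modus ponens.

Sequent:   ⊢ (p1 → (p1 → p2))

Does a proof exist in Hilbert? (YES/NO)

Truth-table refutation:
  v=0000: Γ:[] Δ:[(p1 → (p1 → p2))=T] refutes=False
  v=0001: Γ:[] Δ:[(p1 → (p1 → p2))=T] refutes=False
  v=0010: Γ:[] Δ:[(p1 → (p1 → p2))=T] refutes=False
  v=0011: Γ:[] Δ:[(p1 → (p1 → p2))=T] refutes=False
  v=0100: Γ:[] Δ:[(p1 → (p1 → p2))=F] refutes=True  ← countermodel

Result: NO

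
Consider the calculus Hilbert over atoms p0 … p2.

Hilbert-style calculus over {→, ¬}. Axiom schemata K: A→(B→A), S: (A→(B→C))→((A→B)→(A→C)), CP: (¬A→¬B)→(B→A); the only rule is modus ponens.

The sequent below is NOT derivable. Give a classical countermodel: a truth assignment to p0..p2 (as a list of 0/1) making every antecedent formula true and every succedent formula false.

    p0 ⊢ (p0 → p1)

Truth-table refutation:
  v=000: Γ:[p0=F] Δ:[(p0 → p1)=T] refutes=False
  v=001: Γ:[p0=F] Δ:[(p0 → p1)=T] refutes=False
  v=010: Γ:[p0=F] Δ:[(p0 → p1)=T] refutes=False
  v=011: Γ:[p0=F] Δ:[(p0 → p1)=T] refutes=False
  v=100: Γ:[p0=T] Δ:[(p0 → p1)=F] refutes=True  ← countermodel

Result: [1, 0, 0]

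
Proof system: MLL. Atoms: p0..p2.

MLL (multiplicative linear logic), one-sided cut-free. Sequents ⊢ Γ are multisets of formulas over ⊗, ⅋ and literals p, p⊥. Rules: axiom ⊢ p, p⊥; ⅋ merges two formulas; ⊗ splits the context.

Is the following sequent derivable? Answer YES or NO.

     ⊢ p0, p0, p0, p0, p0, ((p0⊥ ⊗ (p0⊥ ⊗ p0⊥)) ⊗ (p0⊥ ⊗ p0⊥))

Derivation trace:
[⊗]  ⊢ p0, p0, p0, p0, p0, ((p0⊥ ⊗ (p0⊥ ⊗ p0⊥)) ⊗ (p0⊥ ⊗ p0⊥))
  [⊗]  ⊢ p0, p0, p0, (p0⊥ ⊗ (p0⊥ ⊗ p0⊥))
    [Ax]  ⊢ p0, p0⊥
    [⊗]  ⊢ p0, p0, (p0⊥ ⊗ p0⊥)
      [Ax]  ⊢ p0, p0⊥
      [Ax]  ⊢ p0, p0⊥
  [⊗]  ⊢ p0, p0, (p0⊥ ⊗ p0⊥)
    [Ax]  ⊢ p0, p0⊥
    [Ax]  ⊢ p0, p0⊥

Result: YES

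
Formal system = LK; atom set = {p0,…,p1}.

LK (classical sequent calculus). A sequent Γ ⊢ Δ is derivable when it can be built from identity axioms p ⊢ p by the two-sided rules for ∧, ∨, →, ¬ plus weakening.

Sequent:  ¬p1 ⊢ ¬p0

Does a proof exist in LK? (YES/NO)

Enumerate valuations to refute Γ ⊢ Δ:
  v=00: Γ:[¬p1=T] Δ:[¬p0=T] refutes=False
  v=01: Γ:[¬p1=F] Δ:[¬p0=T] refutes=False
  v=10: Γ:[¬p1=T] Δ:[¬p0=F] refutes=True  ← countermodel

Result: NO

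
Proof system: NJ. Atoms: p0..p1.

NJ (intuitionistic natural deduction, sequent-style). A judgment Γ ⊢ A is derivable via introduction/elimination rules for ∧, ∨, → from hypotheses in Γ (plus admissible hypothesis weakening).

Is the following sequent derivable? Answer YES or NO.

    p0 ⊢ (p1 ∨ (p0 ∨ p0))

Derivation trace:
[∨I₂] p0 ⊢ (p1 ∨ (p0 ∨ p0))
  [∨I₁] p0 ⊢ (p0 ∨ p0)
    [Ax] p0 ⊢ p0

Result: YES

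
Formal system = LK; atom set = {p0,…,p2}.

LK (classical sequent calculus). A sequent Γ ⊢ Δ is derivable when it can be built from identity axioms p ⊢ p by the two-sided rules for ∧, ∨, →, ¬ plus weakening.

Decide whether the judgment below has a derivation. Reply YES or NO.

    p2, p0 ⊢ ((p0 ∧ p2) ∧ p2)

Derivation trace:
[∧R] p2, p0 ⊢ ((p0 ∧ p2) ∧ p2)
  [∧R] p2, p0 ⊢ (p0 ∧ p2)
    [Ax] p0 ⊢ p0
    [WL] p2, p2 ⊢ p2
      [Ax] p2 ⊢ p2
  [Ax] p2 ⊢ p2

Result: YES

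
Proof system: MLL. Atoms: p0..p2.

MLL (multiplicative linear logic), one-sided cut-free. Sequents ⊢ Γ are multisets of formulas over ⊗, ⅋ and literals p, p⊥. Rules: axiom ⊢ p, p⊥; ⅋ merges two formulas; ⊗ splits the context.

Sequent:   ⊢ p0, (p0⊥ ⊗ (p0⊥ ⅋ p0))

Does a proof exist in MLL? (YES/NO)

Derivation (root first):
[⊗]  ⊢ p0, (p0⊥ ⊗ (p0⊥ ⅋ p0))
  [Ax]  ⊢ p0, p0⊥
  [⅋]  ⊢ (p0⊥ ⅋ p0)
    [Ax]  ⊢ p0, p0⊥

Result: YES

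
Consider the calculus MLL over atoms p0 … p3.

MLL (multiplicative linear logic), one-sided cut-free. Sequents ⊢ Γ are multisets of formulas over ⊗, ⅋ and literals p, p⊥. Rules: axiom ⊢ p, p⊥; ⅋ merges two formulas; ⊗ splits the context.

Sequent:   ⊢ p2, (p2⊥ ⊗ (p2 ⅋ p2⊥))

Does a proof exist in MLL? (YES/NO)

Derivation trace:
[⊗]  ⊢ p2, (p2⊥ ⊗ (p2 ⅋ p2⊥))
  [Ax]  ⊢ p2, p2⊥
  [⅋]  ⊢ (p2 ⅋ p2⊥)
    [Ax]  ⊢ p2, p2⊥

Result: YES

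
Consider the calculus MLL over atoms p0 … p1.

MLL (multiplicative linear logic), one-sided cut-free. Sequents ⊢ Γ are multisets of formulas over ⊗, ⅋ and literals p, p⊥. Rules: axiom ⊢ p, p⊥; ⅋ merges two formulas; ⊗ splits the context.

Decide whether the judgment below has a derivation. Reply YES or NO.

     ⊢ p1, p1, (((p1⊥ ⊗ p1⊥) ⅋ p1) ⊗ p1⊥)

Proof tree:
[⊗]  ⊢ p1, p1, (((p1⊥ ⊗ p1⊥) ⅋ p1) ⊗ p1⊥)
  [⅋]  ⊢ p1, ((p1⊥ ⊗ p1⊥) ⅋ p1)
    [⊗]  ⊢ p1, p1, (p1⊥ ⊗ p1⊥)
      [Ax]  ⊢ p1, p1⊥
      [Ax]  ⊢ p1, p1⊥
  [Ax]  ⊢ p1, p1⊥

Result: YES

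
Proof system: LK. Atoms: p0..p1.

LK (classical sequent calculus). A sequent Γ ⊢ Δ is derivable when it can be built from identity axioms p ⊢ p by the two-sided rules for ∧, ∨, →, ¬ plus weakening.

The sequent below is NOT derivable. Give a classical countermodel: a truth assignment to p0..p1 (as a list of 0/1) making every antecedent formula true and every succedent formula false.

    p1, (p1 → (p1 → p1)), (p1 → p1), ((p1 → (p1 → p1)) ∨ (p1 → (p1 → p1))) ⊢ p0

Search for a countermodel by truth-table:
  v=00: Γ:[p1=F, (p1 → (p1 → p1))=T, (p1 → p1)=T, ((p1 → (p1 → p1)) ∨ (p1 → (p1 → p1)))=T] Δ:[p0=F] refutes=False
  v=01: Γ:[p1=T, (p1 → (p1 → p1))=T, (p1 → p1)=T, ((p1 → (p1 → p1)) ∨ (p1 → (p1 → p1)))=T] Δ:[p0=F] refutes=True  ← countermodel

Result: [0, 1]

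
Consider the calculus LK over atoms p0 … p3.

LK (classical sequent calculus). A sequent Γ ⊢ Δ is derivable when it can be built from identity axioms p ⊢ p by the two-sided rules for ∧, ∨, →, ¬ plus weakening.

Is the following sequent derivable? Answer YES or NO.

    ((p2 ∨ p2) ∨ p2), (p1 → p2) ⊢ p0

Truth-table refutation:
  v=0000: Γ:[((p2 ∨ p2) ∨ p2)=F, (p1 → p2)=T] Δ:[p0=F] refutes=False
  v=0001: Γ:[((p2 ∨ p2) ∨ p2)=F, (p1 → p2)=T] Δ:[p0=F] refutes=False
  v=0010: Γ:[((p2 ∨ p2) ∨ p2)=T, (p1 → p2)=T] Δ:[p0=F] refutes=True  ← countermodel

Result: NO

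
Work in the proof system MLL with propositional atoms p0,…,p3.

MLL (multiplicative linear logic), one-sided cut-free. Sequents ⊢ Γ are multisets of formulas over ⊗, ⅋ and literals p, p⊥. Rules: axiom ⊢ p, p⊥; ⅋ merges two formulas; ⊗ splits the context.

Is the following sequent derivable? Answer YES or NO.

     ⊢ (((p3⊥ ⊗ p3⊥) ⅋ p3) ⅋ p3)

Proof tree:
[⅋]  ⊢ (((p3⊥ ⊗ p3⊥) ⅋ p3) ⅋ p3)
  [⅋]  ⊢ p3, ((p3⊥ ⊗ p3⊥) ⅋ p3)
    [⊗]  ⊢ p3, p3, (p3⊥ ⊗ p3⊥)
      [Ax]  ⊢ p3, p3⊥
      [Ax]  ⊢ p3, p3⊥

Result: YES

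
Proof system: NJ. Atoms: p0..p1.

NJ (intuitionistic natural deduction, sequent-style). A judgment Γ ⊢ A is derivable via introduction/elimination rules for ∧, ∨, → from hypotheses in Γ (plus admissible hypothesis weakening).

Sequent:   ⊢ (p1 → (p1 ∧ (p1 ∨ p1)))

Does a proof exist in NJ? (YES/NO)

Proof tree:
[→I]  ⊢ (p1 → (p1 ∧ (p1 ∨ p1)))
  [∧I] p1 ⊢ (p1 ∧ (p1 ∨ p1))
    [Ax] p1 ⊢ p1
    [∨I₂] p1 ⊢ (p1 ∨ p1)
      [Ax] p1 ⊢ p1

Result: YES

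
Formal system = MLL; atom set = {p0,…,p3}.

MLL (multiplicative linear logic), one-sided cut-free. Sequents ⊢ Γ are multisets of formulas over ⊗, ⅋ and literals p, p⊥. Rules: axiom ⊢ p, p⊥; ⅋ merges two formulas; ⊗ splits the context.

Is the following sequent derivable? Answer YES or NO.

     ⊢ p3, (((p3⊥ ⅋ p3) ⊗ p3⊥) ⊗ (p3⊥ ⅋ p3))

Derivation (root first):
[⊗]  ⊢ p3, (((p3⊥ ⅋ p3) ⊗ p3⊥) ⊗ (p3⊥ ⅋ p3))
  [⊗]  ⊢ p3, ((p3⊥ ⅋ p3) ⊗ p3⊥)
    [⅋]  ⊢ (p3⊥ ⅋ p3)
      [Ax]  ⊢ p3, p3⊥
    [Ax]  ⊢ p3, p3⊥
  [⅋]  ⊢ (p3⊥ ⅋ p3)
    [Ax]  ⊢ p3, p3⊥

Result: YES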